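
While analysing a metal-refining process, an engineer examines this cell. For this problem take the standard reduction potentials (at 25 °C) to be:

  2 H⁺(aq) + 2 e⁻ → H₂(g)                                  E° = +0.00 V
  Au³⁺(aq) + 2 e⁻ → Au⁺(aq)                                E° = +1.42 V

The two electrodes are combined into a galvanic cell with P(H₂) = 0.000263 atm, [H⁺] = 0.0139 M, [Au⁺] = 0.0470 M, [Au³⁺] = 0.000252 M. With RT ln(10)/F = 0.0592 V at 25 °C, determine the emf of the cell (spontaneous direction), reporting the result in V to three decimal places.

+1.357 V

Au³⁺/Au⁺ is the cathode (higher E°), H⁺/H₂ the anode: E°cell = +1.42 − (+0.00) = +1.42 V, n = 2.
Overall: Au³⁺(aq) + H₂(g) → Au⁺(aq) + 2 H⁺(aq)
Q = [Au⁺]·[H⁺]^2 / ([Au³⁺]·P(H₂)); log Q = 2.137.
E = E° − (0.0592/n) log Q = +1.42 − (0.0592/2)(2.137) = +1.357 V.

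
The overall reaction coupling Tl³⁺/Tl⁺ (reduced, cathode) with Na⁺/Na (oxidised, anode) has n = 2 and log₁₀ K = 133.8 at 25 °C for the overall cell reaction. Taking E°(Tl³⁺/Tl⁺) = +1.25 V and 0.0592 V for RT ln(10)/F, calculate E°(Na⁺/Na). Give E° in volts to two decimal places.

E°cell = (0.0592/n)·log K = (0.0592/2)(133.8) = +3.960 V.
Since Tl³⁺/Tl⁺ is the cathode and Na⁺/Na the anode, E°cell = E°(Tl³⁺/Tl⁺) − E°(Na⁺/Na).
So E°(Na⁺/Na) = E°(Tl³⁺/Tl⁺) − E°cell = (+1.25) − (+3.960) = -2.71 V.

-2.71 V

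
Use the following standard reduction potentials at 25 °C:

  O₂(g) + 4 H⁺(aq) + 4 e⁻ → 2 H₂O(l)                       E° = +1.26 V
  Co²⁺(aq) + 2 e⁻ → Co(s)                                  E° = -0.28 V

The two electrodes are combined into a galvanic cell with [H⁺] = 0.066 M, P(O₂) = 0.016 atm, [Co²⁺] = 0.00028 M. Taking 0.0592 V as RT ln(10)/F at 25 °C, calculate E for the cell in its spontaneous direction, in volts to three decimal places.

+1.549 V

O₂/H₂O is the cathode (higher E°), Co²⁺/Co the anode: E°cell = +1.26 − (-0.28) = +1.54 V, n = 4.
Overall: O₂(g) + 4 H⁺(aq) + 2 Co(s) → 2 H₂O(l) + 2 Co²⁺(aq)
Q = [Co²⁺]^2 / (P(O₂)·[H⁺]^4); log Q = -0.588.
E = E° − (0.0592/n) log Q = +1.54 − (0.0592/4)(-0.588) = +1.549 V.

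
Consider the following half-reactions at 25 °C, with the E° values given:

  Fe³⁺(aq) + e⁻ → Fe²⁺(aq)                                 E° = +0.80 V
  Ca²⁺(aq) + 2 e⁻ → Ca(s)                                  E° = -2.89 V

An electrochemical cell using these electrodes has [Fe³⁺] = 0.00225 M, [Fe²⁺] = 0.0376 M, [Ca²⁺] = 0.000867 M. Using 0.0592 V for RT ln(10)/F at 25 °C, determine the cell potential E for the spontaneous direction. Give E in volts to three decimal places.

Fe³⁺/Fe²⁺ is the cathode (higher E°), Ca²⁺/Ca the anode: E°cell = +0.80 − (-2.89) = +3.69 V, n = 2.
Overall: 2 Fe³⁺(aq) + Ca(s) → 2 Fe²⁺(aq) + Ca²⁺(aq)
Q = [Fe²⁺]^2·[Ca²⁺] / ([Fe³⁺]^2); log Q = -0.616.
E = E° − (0.0592/n) log Q = +3.69 − (0.0592/2)(-0.616) = +3.708 V.

+3.708 V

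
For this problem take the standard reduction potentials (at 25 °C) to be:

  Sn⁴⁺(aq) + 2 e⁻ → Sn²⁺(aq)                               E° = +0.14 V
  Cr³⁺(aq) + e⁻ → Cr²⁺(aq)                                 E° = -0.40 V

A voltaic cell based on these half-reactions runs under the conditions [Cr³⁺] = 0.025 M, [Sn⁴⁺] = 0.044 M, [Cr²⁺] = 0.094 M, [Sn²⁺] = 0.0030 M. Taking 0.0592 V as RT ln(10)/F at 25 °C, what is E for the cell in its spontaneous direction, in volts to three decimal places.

+0.609 V

Sn⁴⁺/Sn²⁺ is the cathode (higher E°), Cr³⁺/Cr²⁺ the anode: E°cell = +0.14 − (-0.40) = +0.54 V, n = 2.
Overall: Sn⁴⁺(aq) + 2 Cr²⁺(aq) → Sn²⁺(aq) + 2 Cr³⁺(aq)
Q = [Sn²⁺]·[Cr³⁺]^2 / ([Sn⁴⁺]·[Cr²⁺]^2); log Q = -2.317.
E = E° − (0.0592/n) log Q = +0.54 − (0.0592/2)(-2.317) = +0.609 V.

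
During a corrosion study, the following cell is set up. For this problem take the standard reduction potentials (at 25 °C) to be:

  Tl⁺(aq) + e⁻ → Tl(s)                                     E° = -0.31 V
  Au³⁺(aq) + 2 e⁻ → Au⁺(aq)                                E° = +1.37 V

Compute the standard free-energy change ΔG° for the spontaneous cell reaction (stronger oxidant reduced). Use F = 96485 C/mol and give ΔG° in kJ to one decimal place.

Au³⁺/Au⁺ (E° = +1.37 V) is the cathode; Tl⁺/Tl (E° = -0.31 V) is the anode, so E°cell = +1.68 V.
Balancing electrons gives n = 2 (lcm of 2 and 1).
ΔG° = −nFE° = −(2)(96485)(+1.68) = -324,190 J = -324.2 kJ.

-324.2 kJ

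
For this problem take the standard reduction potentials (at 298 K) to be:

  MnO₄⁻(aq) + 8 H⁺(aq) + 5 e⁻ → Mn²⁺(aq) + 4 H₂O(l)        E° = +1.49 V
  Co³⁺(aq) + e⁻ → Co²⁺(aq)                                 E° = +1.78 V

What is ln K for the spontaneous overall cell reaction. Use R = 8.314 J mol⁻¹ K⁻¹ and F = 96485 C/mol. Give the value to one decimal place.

Cathode: Co³⁺/Co²⁺; anode: MnO₄⁻/Mn²⁺. E°cell = (+1.78) − (+1.49) = +0.29 V, with n = 5.
ΔG° = −nFE° = −RT ln K, so ln K = nFE°/(RT) = (5)(96485)(+0.29) / ((8.314)(298)) = 56.468.

56.5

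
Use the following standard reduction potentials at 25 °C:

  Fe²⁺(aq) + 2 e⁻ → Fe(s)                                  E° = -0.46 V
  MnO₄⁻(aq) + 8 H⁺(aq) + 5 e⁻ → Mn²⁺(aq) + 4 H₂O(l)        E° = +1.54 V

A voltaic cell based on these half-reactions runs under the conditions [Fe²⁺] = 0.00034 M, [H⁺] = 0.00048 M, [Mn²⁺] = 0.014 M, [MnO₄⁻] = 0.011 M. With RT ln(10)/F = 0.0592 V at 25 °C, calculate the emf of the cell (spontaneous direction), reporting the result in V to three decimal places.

MnO₄⁻/Mn²⁺ is the cathode (higher E°), Fe²⁺/Fe the anode: E°cell = +1.54 − (-0.46) = +2.00 V, n = 10.
Overall: 2 MnO₄⁻(aq) + 16 H⁺(aq) + 5 Fe(s) → 2 Mn²⁺(aq) + 8 H₂O(l) + 5 Fe²⁺(aq)
Q = [Mn²⁺]^2·[Fe²⁺]^5 / ([MnO₄⁻]^2·[H⁺]^16); log Q = 35.967.
E = E° − (0.0592/n) log Q = +2.00 − (0.0592/10)(35.967) = +1.787 V.

+1.787 V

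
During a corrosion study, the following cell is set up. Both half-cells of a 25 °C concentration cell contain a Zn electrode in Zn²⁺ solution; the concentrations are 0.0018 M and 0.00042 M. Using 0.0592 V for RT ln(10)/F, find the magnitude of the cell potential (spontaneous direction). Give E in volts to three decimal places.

+0.019 V

For a concentration cell E°cell = 0. The 0.0018 M side is the cathode (reduction is favoured where [Zn²⁺] is higher).
With n = 2, E = −(0.0592/2) log([Zn²⁺]ₐₙ/[Zn²⁺]꜀ₐₜ) = −(0.0592/2) log(0.00042/0.0018) = −(0.0592/2)(-0.632) = +0.019 V.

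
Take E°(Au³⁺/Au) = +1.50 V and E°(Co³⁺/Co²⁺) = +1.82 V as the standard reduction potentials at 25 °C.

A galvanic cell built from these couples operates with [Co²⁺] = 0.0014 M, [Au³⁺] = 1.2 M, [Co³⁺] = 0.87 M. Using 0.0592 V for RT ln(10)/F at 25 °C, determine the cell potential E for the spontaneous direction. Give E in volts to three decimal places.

+0.484 V

Co³⁺/Co²⁺ is the cathode (higher E°), Au³⁺/Au the anode: E°cell = +1.82 − (+1.50) = +0.32 V, n = 3.
Overall: 3 Co³⁺(aq) + Au(s) → 3 Co²⁺(aq) + Au³⁺(aq)
Q = [Co²⁺]^3·[Au³⁺] / ([Co³⁺]^3); log Q = -8.301.
E = E° − (0.0592/n) log Q = +0.32 − (0.0592/3)(-8.301) = +0.484 V.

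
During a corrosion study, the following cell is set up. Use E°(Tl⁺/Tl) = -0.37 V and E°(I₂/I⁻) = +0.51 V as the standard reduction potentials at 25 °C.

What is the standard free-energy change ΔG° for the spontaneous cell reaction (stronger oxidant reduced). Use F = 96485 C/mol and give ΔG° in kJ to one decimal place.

-169.8 kJ

I₂/I⁻ (E° = +0.51 V) is the cathode; Tl⁺/Tl (E° = -0.37 V) is the anode, so E°cell = +0.88 V.
Balancing electrons gives n = 2 (lcm of 2 and 1).
ΔG° = −nFE° = −(2)(96485)(+0.88) = -169,814 J = -169.8 kJ.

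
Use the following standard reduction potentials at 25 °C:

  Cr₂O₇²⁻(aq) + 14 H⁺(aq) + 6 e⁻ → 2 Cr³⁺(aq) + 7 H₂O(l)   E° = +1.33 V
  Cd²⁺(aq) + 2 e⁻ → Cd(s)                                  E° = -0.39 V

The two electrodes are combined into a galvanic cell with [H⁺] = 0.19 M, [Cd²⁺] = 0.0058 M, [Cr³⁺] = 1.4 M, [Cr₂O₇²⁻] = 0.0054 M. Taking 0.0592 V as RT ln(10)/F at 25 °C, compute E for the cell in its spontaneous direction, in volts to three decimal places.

Cr₂O₇²⁻/Cr³⁺ is the cathode (higher E°), Cd²⁺/Cd the anode: E°cell = +1.33 − (-0.39) = +1.72 V, n = 6.
Overall: Cr₂O₇²⁻(aq) + 14 H⁺(aq) + 3 Cd(s) → 2 Cr³⁺(aq) + 7 H₂O(l) + 3 Cd²⁺(aq)
Q = [Cr³⁺]^2·[Cd²⁺]^3 / ([Cr₂O₇²⁻]·[H⁺]^14); log Q = 5.948.
E = E° − (0.0592/n) log Q = +1.72 − (0.0592/6)(5.948) = +1.661 V.

+1.661 V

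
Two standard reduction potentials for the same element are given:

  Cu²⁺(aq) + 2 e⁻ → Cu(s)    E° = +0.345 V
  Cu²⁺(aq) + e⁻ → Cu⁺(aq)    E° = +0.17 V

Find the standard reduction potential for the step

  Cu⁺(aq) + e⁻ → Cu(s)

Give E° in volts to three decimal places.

Sequential free energies add, so n₃E°₃ = n₁E°₁ + n₂E°₂.
With n₃ = 2, and the known step contributing 1×(+0.17) V, the unknown satisfies 1·E° = 2×(+0.345) − 1×(+0.17) = +0.520.
E° = +0.520 / 1 = +0.520 V.

+0.520 V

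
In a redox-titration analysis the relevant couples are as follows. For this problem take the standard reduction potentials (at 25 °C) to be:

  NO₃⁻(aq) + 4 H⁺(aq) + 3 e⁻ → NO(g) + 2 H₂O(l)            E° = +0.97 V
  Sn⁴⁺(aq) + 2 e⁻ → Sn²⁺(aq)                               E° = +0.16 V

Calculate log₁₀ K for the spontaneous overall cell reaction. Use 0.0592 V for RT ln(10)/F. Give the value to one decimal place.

82.1

Cathode: NO₃⁻/NO; anode: Sn⁴⁺/Sn²⁺. E°cell = +0.81 V, n = 6.
log K = nE°cell / 0.0592 = (6)(+0.81) / 0.0592 = 82.1.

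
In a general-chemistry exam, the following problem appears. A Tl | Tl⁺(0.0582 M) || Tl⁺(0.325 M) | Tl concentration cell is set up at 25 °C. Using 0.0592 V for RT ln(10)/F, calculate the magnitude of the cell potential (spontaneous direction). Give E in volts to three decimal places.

For a concentration cell E°cell = 0. The 0.325 M side is the cathode (reduction is favoured where [Tl⁺] is higher).
With n = 1, E = −(0.0592/1) log([Tl⁺]ₐₙ/[Tl⁺]꜀ₐₜ) = −(0.0592/1) log(0.0582/0.325) = −(0.0592/1)(-0.747) = +0.044 V.

+0.044 V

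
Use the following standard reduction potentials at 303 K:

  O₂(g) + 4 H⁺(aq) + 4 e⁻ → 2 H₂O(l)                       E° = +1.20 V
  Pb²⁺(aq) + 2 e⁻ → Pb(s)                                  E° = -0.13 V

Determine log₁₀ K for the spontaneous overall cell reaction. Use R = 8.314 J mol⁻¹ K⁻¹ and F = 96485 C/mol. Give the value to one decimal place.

Cathode: O₂/H₂O; anode: Pb²⁺/Pb. E°cell = (+1.20) − (-0.13) = +1.33 V, with n = 4.
ΔG° = −nFE° = −RT ln K, so ln K = nFE°/(RT) = (4)(96485)(+1.33) / ((8.314)(303)) = 203.760.
log₁₀ K = 203.760 / ln 10 = 88.5.

88.5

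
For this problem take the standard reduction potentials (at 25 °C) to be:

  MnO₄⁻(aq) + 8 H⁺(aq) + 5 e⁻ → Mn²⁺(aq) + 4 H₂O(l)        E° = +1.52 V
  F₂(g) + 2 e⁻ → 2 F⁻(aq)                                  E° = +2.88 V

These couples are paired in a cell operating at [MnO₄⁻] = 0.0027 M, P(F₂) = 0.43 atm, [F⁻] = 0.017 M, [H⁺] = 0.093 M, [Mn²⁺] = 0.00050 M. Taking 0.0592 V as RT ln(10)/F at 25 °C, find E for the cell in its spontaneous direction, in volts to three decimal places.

F₂/F⁻ is the cathode (higher E°), MnO₄⁻/Mn²⁺ the anode: E°cell = +2.88 − (+1.52) = +1.36 V, n = 10.
Overall: 5 F₂(g) + 2 Mn²⁺(aq) + 8 H₂O(l) → 10 F⁻(aq) + 2 MnO₄⁻(aq) + 16 H⁺(aq)
Q = [F⁻]^10·[MnO₄⁻]^2·[H⁺]^16 / (P(F₂)^5·[Mn²⁺]^2); log Q = -30.902.
E = E° − (0.0592/n) log Q = +1.36 − (0.0592/10)(-30.902) = +1.543 V.

+1.543 V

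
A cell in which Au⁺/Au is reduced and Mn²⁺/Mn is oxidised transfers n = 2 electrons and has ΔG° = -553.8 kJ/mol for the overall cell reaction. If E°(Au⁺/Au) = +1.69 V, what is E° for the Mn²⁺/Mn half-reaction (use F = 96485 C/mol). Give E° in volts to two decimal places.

E°cell = −ΔG°/(nF) = −(-553.8×10³)/((2)(96485)) = +2.870 V.
Since Au⁺/Au is the cathode and Mn²⁺/Mn the anode, E°cell = E°(Au⁺/Au) − E°(Mn²⁺/Mn).
So E°(Mn²⁺/Mn) = E°(Au⁺/Au) − E°cell = (+1.69) − (+2.870) = -1.18 V.

-1.18 V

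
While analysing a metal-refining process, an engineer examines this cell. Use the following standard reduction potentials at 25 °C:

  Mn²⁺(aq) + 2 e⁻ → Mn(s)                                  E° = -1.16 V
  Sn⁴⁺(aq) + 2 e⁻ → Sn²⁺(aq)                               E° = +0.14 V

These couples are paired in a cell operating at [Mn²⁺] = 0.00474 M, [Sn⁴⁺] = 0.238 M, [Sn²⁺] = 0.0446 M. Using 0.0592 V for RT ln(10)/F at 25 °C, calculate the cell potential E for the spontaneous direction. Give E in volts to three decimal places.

Sn⁴⁺/Sn²⁺ is the cathode (higher E°), Mn²⁺/Mn the anode: E°cell = +0.14 − (-1.16) = +1.30 V, n = 2.
Overall: Sn⁴⁺(aq) + Mn(s) → Sn²⁺(aq) + Mn²⁺(aq)
Q = [Sn²⁺]·[Mn²⁺] / ([Sn⁴⁺]); log Q = -3.051.
E = E° − (0.0592/n) log Q = +1.30 − (0.0592/2)(-3.051) = +1.390 V.

+1.390 V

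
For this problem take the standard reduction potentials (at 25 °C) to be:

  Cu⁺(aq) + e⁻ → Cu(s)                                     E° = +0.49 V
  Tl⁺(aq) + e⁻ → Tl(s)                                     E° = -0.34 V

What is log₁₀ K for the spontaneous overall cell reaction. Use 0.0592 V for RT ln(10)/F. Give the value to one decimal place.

14.0

Cathode: Cu⁺/Cu; anode: Tl⁺/Tl. E°cell = +0.83 V, n = 1.
log K = nE°cell / 0.0592 = (1)(+0.83) / 0.0592 = 14.0.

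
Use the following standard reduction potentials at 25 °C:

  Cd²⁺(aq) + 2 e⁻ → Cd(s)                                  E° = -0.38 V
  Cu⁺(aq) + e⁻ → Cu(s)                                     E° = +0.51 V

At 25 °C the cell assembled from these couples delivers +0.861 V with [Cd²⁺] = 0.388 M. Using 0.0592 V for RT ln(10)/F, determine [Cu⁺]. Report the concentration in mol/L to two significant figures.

Cu⁺/Cu is the cathode, Cd²⁺/Cd the anode: E°cell = +0.89 V, n = 2.
Overall reaction: 2 Cu⁺(aq) + Cd(s) → 2 Cu(s) + Cd²⁺(aq); Q = [Cd²⁺]^1/[Cu⁺]^2.
From E = E° − (0.0592/n) log Q: log Q = (E° − E)·n/0.0592 = (+0.89 − (+0.861))·2/0.0592 = 0.9797.
So 2·log[Cu⁺] = 1·log(0.388) − log Q = -0.4112 − (0.9797) = -1.3909; log[Cu⁺] = -1.3909 / 2 = -0.6955; [Cu⁺] = 10^(-0.6955) ≈ 0.20 M.

0.20 M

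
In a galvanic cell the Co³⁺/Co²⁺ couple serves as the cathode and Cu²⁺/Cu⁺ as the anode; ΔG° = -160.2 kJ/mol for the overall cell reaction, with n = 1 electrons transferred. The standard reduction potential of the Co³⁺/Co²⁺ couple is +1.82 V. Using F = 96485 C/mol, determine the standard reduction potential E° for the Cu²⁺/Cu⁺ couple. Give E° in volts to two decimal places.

+0.16 V

E°cell = −ΔG°/(nF) = −(-160.2×10³)/((1)(96485)) = +1.660 V.
Since Co³⁺/Co²⁺ is the cathode and Cu²⁺/Cu⁺ the anode, E°cell = E°(Co³⁺/Co²⁺) − E°(Cu²⁺/Cu⁺).
So E°(Cu²⁺/Cu⁺) = E°(Co³⁺/Co²⁺) − E°cell = (+1.82) − (+1.660) = +0.16 V.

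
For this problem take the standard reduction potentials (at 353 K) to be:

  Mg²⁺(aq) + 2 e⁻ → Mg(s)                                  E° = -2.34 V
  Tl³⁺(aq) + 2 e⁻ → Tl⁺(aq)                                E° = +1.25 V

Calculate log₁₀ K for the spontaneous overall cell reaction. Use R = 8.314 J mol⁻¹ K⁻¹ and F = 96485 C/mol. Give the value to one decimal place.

102.5

Cathode: Tl³⁺/Tl⁺; anode: Mg²⁺/Mg. E°cell = (+1.25) − (-2.34) = +3.59 V, with n = 2.
ΔG° = −nFE° = −RT ln K, so ln K = nFE°/(RT) = (2)(96485)(+3.59) / ((8.314)(353)) = 236.048.
log₁₀ K = 236.048 / ln 10 = 102.5.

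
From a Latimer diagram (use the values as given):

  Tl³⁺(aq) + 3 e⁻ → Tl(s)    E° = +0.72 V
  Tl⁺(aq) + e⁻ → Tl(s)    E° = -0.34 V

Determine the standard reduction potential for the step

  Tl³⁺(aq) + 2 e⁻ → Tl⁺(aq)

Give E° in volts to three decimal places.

Sequential free energies add, so n₃E°₃ = n₁E°₁ + n₂E°₂.
With n₃ = 3, and the known step contributing 1×(-0.34) V, the unknown satisfies 2·E° = 3×(+0.72) − 1×(-0.34) = +2.500.
E° = +2.500 / 2 = +1.250 V.

+1.250 V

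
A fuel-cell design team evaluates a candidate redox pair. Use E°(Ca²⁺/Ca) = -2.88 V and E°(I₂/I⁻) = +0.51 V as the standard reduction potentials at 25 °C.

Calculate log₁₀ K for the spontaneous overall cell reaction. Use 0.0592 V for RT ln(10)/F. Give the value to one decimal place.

114.5

Cathode: I₂/I⁻; anode: Ca²⁺/Ca. E°cell = +3.39 V, n = 2.
log K = nE°cell / 0.0592 = (2)(+3.39) / 0.0592 = 114.5.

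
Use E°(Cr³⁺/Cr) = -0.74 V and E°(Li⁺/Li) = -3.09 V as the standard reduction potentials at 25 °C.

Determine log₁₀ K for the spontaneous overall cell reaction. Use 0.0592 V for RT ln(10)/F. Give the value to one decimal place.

Cathode: Cr³⁺/Cr; anode: Li⁺/Li. E°cell = +2.35 V, n = 3.
log K = nE°cell / 0.0592 = (3)(+2.35) / 0.0592 = 119.1.

119.1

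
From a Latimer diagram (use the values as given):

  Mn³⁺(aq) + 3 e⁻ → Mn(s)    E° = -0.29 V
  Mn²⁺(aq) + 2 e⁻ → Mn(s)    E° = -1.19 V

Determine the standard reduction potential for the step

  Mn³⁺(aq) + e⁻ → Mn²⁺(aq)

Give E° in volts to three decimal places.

+1.510 V

Sequential free energies add, so n₃E°₃ = n₁E°₁ + n₂E°₂.
With n₃ = 3, and the known step contributing 2×(-1.19) V, the unknown satisfies 1·E° = 3×(-0.29) − 2×(-1.19) = +1.510.
E° = +1.510 / 1 = +1.510 V.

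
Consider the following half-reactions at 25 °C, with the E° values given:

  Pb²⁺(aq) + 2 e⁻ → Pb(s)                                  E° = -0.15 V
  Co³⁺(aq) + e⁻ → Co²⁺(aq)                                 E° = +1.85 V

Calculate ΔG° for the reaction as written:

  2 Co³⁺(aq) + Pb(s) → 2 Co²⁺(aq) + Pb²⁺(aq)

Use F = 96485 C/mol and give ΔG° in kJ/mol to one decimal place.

As written, Co³⁺/Co²⁺ is reduced (cathode) and Pb²⁺/Pb is oxidised (anode), so E°cell = (+1.85) − (-0.15) = +2.00 V.
Balancing electrons gives n = 2.
ΔG° = −nFE° = −(2)(96485)(+2.00) = -385,940 J = -385.9 kJ/mol.

-385.9 kJ/mol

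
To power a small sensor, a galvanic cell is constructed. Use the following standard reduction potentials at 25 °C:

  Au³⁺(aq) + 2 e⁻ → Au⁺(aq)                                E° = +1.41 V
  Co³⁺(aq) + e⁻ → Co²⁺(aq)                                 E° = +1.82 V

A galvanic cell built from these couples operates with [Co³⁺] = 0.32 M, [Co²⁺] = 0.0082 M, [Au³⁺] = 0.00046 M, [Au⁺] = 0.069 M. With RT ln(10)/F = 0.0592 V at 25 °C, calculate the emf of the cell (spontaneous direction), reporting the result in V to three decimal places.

+0.569 V

Co³⁺/Co²⁺ is the cathode (higher E°), Au³⁺/Au⁺ the anode: E°cell = +1.82 − (+1.41) = +0.41 V, n = 2.
Overall: 2 Co³⁺(aq) + Au⁺(aq) → 2 Co²⁺(aq) + Au³⁺(aq)
Q = [Co²⁺]^2·[Au³⁺] / ([Co³⁺]^2·[Au⁺]); log Q = -5.359.
E = E° − (0.0592/n) log Q = +0.41 − (0.0592/2)(-5.359) = +0.569 V.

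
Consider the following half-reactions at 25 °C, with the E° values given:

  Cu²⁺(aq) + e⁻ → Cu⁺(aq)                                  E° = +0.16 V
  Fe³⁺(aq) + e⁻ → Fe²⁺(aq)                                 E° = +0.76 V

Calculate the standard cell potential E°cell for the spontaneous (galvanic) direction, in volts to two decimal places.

The Fe³⁺/Fe²⁺ couple has the higher reduction potential, so it is the cathode; Cu²⁺/Cu⁺ is oxidised at the anode.
E°cell = E°(cathode) − E°(anode) = (+0.76) − (+0.16) = +0.60 V.
Since E°cell > 0, the reaction is spontaneous under standard conditions.

+0.60 V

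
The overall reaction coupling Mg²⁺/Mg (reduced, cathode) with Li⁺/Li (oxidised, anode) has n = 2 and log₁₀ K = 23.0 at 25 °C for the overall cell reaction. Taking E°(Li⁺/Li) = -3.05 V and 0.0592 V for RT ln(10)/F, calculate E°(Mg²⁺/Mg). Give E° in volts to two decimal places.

-2.37 V

E°cell = (0.0592/n)·log K = (0.0592/2)(23.0) = +0.681 V.
Since Mg²⁺/Mg is the cathode and Li⁺/Li the anode, E°cell = E°(Mg²⁺/Mg) − E°(Li⁺/Li).
So E°(Mg²⁺/Mg) = E°cell + E°(Li⁺/Li) = +0.681 + (-3.05) = -2.37 V.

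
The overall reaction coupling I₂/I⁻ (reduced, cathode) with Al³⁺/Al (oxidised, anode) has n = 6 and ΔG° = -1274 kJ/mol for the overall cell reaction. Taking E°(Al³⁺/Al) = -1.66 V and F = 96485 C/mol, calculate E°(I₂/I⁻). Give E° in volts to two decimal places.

E°cell = −ΔG°/(nF) = −(-1274×10³)/((6)(96485)) = +2.201 V.
Since I₂/I⁻ is the cathode and Al³⁺/Al the anode, E°cell = E°(I₂/I⁻) − E°(Al³⁺/Al).
So E°(I₂/I⁻) = E°cell + E°(Al³⁺/Al) = +2.201 + (-1.66) = +0.54 V.

+0.54 V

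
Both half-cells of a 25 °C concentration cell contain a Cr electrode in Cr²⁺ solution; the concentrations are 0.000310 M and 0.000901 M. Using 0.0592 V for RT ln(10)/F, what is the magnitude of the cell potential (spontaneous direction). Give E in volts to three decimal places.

For a concentration cell E°cell = 0. The 0.000901 M side is the cathode (reduction is favoured where [Cr²⁺] is higher).
With n = 2, E = −(0.0592/2) log([Cr²⁺]ₐₙ/[Cr²⁺]꜀ₐₜ) = −(0.0592/2) log(0.00031/0.000901) = −(0.0592/2)(-0.463) = +0.014 V.

+0.014 V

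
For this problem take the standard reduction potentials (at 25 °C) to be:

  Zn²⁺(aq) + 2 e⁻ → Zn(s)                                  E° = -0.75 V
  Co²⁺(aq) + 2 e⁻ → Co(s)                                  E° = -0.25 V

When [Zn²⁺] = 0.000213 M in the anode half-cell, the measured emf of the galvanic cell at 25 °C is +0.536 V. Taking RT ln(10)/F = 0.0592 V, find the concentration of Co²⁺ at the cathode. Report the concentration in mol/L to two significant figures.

0.0035 M

Co²⁺/Co is the cathode, Zn²⁺/Zn the anode: E°cell = +0.50 V, n = 2.
Overall reaction: Co²⁺(aq) + Zn(s) → Co(s) + Zn²⁺(aq); Q = [Zn²⁺]^1/[Co²⁺]^1.
From E = E° − (0.0592/n) log Q: log Q = (E° − E)·n/0.0592 = (+0.50 − (+0.536))·2/0.0592 = -1.2162.
So 1·log[Co²⁺] = 1·log(0.000213) − log Q = -3.6716 − (-1.2162) = -2.4554; [Co²⁺] = 10^(-2.4554) ≈ 0.0035 M.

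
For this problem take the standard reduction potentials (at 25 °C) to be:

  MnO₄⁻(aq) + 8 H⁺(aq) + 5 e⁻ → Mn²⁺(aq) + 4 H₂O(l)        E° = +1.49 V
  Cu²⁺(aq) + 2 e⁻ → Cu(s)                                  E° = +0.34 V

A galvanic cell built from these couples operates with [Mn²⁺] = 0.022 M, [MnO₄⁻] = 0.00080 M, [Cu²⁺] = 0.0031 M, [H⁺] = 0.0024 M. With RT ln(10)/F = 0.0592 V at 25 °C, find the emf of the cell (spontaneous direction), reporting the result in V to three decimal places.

+0.959 V

MnO₄⁻/Mn²⁺ is the cathode (higher E°), Cu²⁺/Cu the anode: E°cell = +1.49 − (+0.34) = +1.15 V, n = 10.
Overall: 2 MnO₄⁻(aq) + 16 H⁺(aq) + 5 Cu(s) → 2 Mn²⁺(aq) + 8 H₂O(l) + 5 Cu²⁺(aq)
Q = [Mn²⁺]^2·[Cu²⁺]^5 / ([MnO₄⁻]^2·[H⁺]^16); log Q = 32.252.
E = E° − (0.0592/n) log Q = +1.15 − (0.0592/10)(32.252) = +0.959 V.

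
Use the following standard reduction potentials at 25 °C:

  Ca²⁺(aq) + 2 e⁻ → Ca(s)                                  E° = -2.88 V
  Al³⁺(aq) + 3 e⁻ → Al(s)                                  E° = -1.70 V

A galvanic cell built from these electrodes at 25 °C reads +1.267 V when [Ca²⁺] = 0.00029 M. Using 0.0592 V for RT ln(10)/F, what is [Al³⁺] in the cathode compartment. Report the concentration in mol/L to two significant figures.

Al³⁺/Al is the cathode, Ca²⁺/Ca the anode: E°cell = +1.18 V, n = 6.
Overall reaction: 2 Al³⁺(aq) + 3 Ca(s) → 2 Al(s) + 3 Ca²⁺(aq); Q = [Ca²⁺]^3/[Al³⁺]^2.
From E = E° − (0.0592/n) log Q: log Q = (E° − E)·n/0.0592 = (+1.18 − (+1.267))·6/0.0592 = -8.8176.
So 2·log[Al³⁺] = 3·log(0.00029) − log Q = -10.6128 − (-8.8176) = -1.7952; log[Al³⁺] = -1.7952 / 2 = -0.8976; [Al³⁺] = 10^(-0.8976) ≈ 0.13 M.

0.13 M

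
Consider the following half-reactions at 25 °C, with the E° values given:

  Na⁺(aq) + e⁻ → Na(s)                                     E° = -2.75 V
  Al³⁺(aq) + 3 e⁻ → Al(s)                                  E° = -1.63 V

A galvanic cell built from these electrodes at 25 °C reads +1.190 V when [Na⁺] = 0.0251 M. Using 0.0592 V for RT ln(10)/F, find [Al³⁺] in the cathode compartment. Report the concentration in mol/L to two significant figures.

Al³⁺/Al is the cathode, Na⁺/Na the anode: E°cell = +1.12 V, n = 3.
Overall reaction: Al³⁺(aq) + 3 Na(s) → Al(s) + 3 Na⁺(aq); Q = [Na⁺]^3/[Al³⁺]^1.
From E = E° − (0.0592/n) log Q: log Q = (E° − E)·n/0.0592 = (+1.12 − (+1.190))·3/0.0592 = -3.5473.
So 1·log[Al³⁺] = 3·log(0.0251) − log Q = -4.8010 − (-3.5473) = -1.2537; [Al³⁺] = 10^(-1.2537) ≈ 0.056 M.

0.056 M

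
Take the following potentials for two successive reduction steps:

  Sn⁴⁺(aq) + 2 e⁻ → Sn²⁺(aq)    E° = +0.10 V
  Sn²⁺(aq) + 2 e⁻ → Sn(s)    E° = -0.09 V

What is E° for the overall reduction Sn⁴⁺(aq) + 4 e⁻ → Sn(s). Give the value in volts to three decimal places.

+0.005 V

Since ΔG° = −nFE° is additive over sequential reductions, n₃E°₃ = n₁E°₁ + n₂E°₂.
E°₃ = (2×+0.10 + 2×-0.09) / 4 = (+0.020) / 4 = +0.005 V.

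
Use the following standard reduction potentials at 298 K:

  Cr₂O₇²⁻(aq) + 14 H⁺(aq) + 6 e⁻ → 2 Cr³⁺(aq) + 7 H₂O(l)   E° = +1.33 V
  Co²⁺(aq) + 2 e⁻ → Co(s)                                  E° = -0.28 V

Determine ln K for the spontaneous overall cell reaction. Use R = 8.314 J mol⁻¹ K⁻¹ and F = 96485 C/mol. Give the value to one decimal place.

376.2

Cathode: Cr₂O₇²⁻/Cr³⁺; anode: Co²⁺/Co. E°cell = (+1.33) − (-0.28) = +1.61 V, with n = 6.
ΔG° = −nFE° = −RT ln K, so ln K = nFE°/(RT) = (6)(96485)(+1.61) / ((8.314)(298)) = 376.193.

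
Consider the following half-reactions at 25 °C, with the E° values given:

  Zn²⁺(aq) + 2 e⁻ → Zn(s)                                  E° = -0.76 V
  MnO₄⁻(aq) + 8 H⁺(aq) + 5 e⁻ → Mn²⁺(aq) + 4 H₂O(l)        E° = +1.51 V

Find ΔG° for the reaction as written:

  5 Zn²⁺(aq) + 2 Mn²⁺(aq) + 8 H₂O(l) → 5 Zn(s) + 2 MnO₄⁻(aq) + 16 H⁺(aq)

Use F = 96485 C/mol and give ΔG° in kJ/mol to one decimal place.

As written, Zn²⁺/Zn is reduced (cathode) and MnO₄⁻/Mn²⁺ is oxidised (anode), so E°cell = (-0.76) − (+1.51) = -2.27 V.
Balancing electrons gives n = 10.
ΔG° = −nFE° = −(10)(96485)(-2.27) = 2,190,210 J = +2190.2 kJ/mol.

+2190.2 kJ/mol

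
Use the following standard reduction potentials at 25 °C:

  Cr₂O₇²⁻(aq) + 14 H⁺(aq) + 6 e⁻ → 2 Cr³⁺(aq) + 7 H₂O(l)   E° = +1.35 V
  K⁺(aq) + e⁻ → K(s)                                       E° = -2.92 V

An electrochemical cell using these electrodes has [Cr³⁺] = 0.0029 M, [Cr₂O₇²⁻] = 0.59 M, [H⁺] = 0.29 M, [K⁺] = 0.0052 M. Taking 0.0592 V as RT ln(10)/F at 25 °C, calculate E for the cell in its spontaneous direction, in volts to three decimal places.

+4.379 V

Cr₂O₇²⁻/Cr³⁺ is the cathode (higher E°), K⁺/K the anode: E°cell = +1.35 − (-2.92) = +4.27 V, n = 6.
Overall: Cr₂O₇²⁻(aq) + 14 H⁺(aq) + 6 K(s) → 2 Cr³⁺(aq) + 7 H₂O(l) + 6 K⁺(aq)
Q = [Cr³⁺]^2·[K⁺]^6 / ([Cr₂O₇²⁻]·[H⁺]^14); log Q = -11.024.
E = E° − (0.0592/n) log Q = +4.27 − (0.0592/6)(-11.024) = +4.379 V.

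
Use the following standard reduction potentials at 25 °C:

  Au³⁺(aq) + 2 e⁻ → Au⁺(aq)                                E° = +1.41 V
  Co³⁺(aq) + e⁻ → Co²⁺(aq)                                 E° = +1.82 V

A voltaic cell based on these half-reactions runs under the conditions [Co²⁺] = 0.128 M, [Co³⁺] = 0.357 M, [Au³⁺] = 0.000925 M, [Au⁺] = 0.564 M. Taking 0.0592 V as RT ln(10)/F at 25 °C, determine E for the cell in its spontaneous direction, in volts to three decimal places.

+0.519 V

Co³⁺/Co²⁺ is the cathode (higher E°), Au³⁺/Au⁺ the anode: E°cell = +1.82 − (+1.41) = +0.41 V, n = 2.
Overall: 2 Co³⁺(aq) + Au⁺(aq) → 2 Co²⁺(aq) + Au³⁺(aq)
Q = [Co²⁺]^2·[Au³⁺] / ([Co³⁺]^2·[Au⁺]); log Q = -3.676.
E = E° − (0.0592/n) log Q = +0.41 − (0.0592/2)(-3.676) = +0.519 V.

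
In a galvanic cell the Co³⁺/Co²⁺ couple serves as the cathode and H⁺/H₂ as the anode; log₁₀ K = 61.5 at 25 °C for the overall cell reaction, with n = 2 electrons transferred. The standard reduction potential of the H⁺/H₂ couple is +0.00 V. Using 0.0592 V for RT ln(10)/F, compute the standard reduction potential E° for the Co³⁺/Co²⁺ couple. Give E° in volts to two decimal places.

E°cell = (0.0592/n)·log K = (0.0592/2)(61.5) = +1.820 V.
Since Co³⁺/Co²⁺ is the cathode and H⁺/H₂ the anode, E°cell = E°(Co³⁺/Co²⁺) − E°(H⁺/H₂).
So E°(Co³⁺/Co²⁺) = E°cell + E°(H⁺/H₂) = +1.820 + (+0.00) = +1.82 V.

+1.82 V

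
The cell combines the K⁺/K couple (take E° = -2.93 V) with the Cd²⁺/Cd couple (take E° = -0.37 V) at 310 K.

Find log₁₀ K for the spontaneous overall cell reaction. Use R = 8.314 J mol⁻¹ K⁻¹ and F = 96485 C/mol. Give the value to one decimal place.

Cathode: Cd²⁺/Cd; anode: K⁺/K. E°cell = (-0.37) − (-2.93) = +2.56 V, with n = 2.
ΔG° = −nFE° = −RT ln K, so ln K = nFE°/(RT) = (2)(96485)(+2.56) / ((8.314)(310)) = 191.672.
log₁₀ K = 191.672 / ln 10 = 83.2.

83.2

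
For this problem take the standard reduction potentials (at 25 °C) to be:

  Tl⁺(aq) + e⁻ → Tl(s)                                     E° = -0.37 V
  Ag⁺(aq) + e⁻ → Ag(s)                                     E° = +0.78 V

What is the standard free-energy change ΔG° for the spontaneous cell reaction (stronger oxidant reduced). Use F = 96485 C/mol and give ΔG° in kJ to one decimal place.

Ag⁺/Ag (E° = +0.78 V) is the cathode; Tl⁺/Tl (E° = -0.37 V) is the anode, so E°cell = +1.15 V.
Balancing electrons gives n = 1 (lcm of 1 and 1).
ΔG° = −nFE° = −(1)(96485)(+1.15) = -110,958 J = -111.0 kJ.

-111.0 kJ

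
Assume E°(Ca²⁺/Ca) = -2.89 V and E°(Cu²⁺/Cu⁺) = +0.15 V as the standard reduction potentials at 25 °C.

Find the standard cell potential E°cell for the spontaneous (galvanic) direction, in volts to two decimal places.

+3.04 V

The Cu²⁺/Cu⁺ couple has the higher reduction potential, so it is the cathode; Ca²⁺/Ca is oxidised at the anode.
E°cell = E°(cathode) − E°(anode) = (+0.15) − (-2.89) = +3.04 V.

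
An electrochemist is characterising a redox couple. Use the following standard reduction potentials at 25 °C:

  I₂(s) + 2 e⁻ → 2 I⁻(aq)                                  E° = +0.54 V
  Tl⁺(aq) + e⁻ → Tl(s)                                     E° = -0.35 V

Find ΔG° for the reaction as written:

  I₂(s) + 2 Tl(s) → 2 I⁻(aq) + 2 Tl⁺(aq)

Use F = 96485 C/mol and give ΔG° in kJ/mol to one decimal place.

As written, I₂/I⁻ is reduced (cathode) and Tl⁺/Tl is oxidised (anode), so E°cell = (+0.54) − (-0.35) = +0.89 V.
Balancing electrons gives n = 2.
ΔG° = −nFE° = −(2)(96485)(+0.89) = -171,743 J = -171.7 kJ/mol.

-171.7 kJ/mol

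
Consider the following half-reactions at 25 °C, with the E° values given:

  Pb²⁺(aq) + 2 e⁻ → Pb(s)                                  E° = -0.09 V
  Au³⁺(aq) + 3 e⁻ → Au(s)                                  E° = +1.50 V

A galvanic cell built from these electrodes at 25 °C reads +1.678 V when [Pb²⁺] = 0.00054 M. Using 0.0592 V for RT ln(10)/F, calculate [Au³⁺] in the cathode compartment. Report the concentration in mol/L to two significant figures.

Au³⁺/Au is the cathode, Pb²⁺/Pb the anode: E°cell = +1.59 V, n = 6.
Overall reaction: 2 Au³⁺(aq) + 3 Pb(s) → 2 Au(s) + 3 Pb²⁺(aq); Q = [Pb²⁺]^3/[Au³⁺]^2.
From E = E° − (0.0592/n) log Q: log Q = (E° − E)·n/0.0592 = (+1.59 − (+1.678))·6/0.0592 = -8.9189.
So 2·log[Au³⁺] = 3·log(0.00054) − log Q = -9.8028 − (-8.9189) = -0.8839; log[Au³⁺] = -0.8839 / 2 = -0.4420; [Au³⁺] = 10^(-0.4420) ≈ 0.36 M.

0.36 M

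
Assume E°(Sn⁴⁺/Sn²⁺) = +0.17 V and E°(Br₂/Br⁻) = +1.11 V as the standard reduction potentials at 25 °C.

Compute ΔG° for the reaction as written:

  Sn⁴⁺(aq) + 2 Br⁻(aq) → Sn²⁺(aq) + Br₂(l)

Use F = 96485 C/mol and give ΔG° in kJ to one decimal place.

As written, Sn⁴⁺/Sn²⁺ is reduced (cathode) and Br₂/Br⁻ is oxidised (anode), so E°cell = (+0.17) − (+1.11) = -0.94 V.
Balancing electrons gives n = 2.
ΔG° = −nFE° = −(2)(96485)(-0.94) = 181,392 J = +181.4 kJ.

+181.4 kJ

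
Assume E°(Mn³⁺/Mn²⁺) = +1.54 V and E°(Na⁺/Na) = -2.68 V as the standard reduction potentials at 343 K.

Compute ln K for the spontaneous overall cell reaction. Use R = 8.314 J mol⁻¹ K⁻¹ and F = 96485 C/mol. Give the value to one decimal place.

Cathode: Mn³⁺/Mn²⁺; anode: Na⁺/Na. E°cell = (+1.54) − (-2.68) = +4.22 V, with n = 1.
ΔG° = −nFE° = −RT ln K, so ln K = nFE°/(RT) = (1)(96485)(+4.22) / ((8.314)(343)) = 142.780.

142.8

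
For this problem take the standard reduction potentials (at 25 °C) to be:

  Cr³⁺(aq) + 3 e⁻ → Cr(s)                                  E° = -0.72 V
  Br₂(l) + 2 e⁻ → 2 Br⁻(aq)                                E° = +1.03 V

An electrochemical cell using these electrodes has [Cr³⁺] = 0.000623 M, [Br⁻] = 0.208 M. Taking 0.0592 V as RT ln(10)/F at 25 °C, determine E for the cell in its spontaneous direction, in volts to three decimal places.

Br₂/Br⁻ is the cathode (higher E°), Cr³⁺/Cr the anode: E°cell = +1.03 − (-0.72) = +1.75 V, n = 6.
Overall: 3 Br₂(l) + 2 Cr(s) → 6 Br⁻(aq) + 2 Cr³⁺(aq)
Q = [Br⁻]^6·[Cr³⁺]^2; log Q = -10.503.
E = E° − (0.0592/n) log Q = +1.75 − (0.0592/6)(-10.503) = +1.854 V.

+1.854 V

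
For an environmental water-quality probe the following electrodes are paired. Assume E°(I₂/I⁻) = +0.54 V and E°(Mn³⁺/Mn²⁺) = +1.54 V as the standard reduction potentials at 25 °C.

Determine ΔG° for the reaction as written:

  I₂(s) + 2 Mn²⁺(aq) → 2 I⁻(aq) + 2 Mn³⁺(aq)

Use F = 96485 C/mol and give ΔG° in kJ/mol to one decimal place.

+193.0 kJ/mol

As written, I₂/I⁻ is reduced (cathode) and Mn³⁺/Mn²⁺ is oxidised (anode), so E°cell = (+0.54) − (+1.54) = -1.00 V.
Balancing electrons gives n = 2.
ΔG° = −nFE° = −(2)(96485)(-1.00) = 192,970 J = +193.0 kJ/mol.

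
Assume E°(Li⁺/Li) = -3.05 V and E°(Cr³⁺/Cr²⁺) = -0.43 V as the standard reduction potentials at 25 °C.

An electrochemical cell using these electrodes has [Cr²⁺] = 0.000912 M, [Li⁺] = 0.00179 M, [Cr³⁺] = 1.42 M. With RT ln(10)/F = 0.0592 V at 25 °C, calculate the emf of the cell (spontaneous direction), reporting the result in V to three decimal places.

+2.972 V

Cr³⁺/Cr²⁺ is the cathode (higher E°), Li⁺/Li the anode: E°cell = -0.43 − (-3.05) = +2.62 V, n = 1.
Overall: Cr³⁺(aq) + Li(s) → Cr²⁺(aq) + Li⁺(aq)
Q = [Cr²⁺]·[Li⁺] / ([Cr³⁺]); log Q = -5.939.
E = E° − (0.0592/n) log Q = +2.62 − (0.0592/1)(-5.939) = +2.972 V.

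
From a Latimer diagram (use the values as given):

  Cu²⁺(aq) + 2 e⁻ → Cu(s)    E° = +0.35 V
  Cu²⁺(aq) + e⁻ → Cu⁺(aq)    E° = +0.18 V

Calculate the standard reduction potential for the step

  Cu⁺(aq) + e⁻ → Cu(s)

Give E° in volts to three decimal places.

Sequential free energies add, so n₃E°₃ = n₁E°₁ + n₂E°₂.
With n₃ = 2, and the known step contributing 1×(+0.18) V, the unknown satisfies 1·E° = 2×(+0.35) − 1×(+0.18) = +0.520.
E° = +0.520 / 1 = +0.520 V.

+0.520 V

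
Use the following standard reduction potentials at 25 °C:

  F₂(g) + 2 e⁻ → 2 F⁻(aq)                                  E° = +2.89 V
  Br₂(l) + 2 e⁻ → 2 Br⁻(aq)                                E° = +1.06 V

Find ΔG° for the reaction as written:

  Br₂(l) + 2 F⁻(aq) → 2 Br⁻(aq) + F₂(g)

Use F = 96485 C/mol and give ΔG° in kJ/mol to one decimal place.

+353.1 kJ/mol

As written, Br₂/Br⁻ is reduced (cathode) and F₂/F⁻ is oxidised (anode), so E°cell = (+1.06) − (+2.89) = -1.83 V.
Balancing electrons gives n = 2.
ΔG° = −nFE° = −(2)(96485)(-1.83) = 353,135 J = +353.1 kJ/mol.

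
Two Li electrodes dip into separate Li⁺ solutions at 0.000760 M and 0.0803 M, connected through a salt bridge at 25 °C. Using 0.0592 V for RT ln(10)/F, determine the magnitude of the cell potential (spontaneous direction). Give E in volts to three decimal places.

For a concentration cell E°cell = 0. The 0.0803 M side is the cathode (reduction is favoured where [Li⁺] is higher).
With n = 1, E = −(0.0592/1) log([Li⁺]ₐₙ/[Li⁺]꜀ₐₜ) = −(0.0592/1) log(0.00076/0.0803) = −(0.0592/1)(-2.024) = +0.120 V.

+0.120 V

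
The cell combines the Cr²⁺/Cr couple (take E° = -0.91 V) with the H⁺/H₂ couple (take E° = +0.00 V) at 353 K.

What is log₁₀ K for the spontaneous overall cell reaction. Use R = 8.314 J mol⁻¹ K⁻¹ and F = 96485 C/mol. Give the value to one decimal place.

Cathode: H⁺/H₂; anode: Cr²⁺/Cr. E°cell = (+0.00) − (-0.91) = +0.91 V, with n = 2.
ΔG° = −nFE° = −RT ln K, so ln K = nFE°/(RT) = (2)(96485)(+0.91) / ((8.314)(353)) = 59.834.
log₁₀ K = 59.834 / ln 10 = 26.0.

26.0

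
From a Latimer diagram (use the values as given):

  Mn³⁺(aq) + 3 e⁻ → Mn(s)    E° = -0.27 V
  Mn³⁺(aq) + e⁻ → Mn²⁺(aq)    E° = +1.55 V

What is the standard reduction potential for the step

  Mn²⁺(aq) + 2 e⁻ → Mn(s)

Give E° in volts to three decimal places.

-1.180 V

Sequential free energies add, so n₃E°₃ = n₁E°₁ + n₂E°₂.
With n₃ = 3, and the known step contributing 1×(+1.55) V, the unknown satisfies 2·E° = 3×(-0.27) − 1×(+1.55) = -2.360.
E° = -2.360 / 2 = -1.180 V.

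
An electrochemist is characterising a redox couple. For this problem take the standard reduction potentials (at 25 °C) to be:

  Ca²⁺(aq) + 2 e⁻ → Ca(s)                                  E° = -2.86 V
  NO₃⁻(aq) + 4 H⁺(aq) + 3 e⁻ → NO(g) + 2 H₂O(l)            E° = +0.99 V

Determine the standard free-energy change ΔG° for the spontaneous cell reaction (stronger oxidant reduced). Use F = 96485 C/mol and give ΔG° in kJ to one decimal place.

NO₃⁻/NO (E° = +0.99 V) is the cathode; Ca²⁺/Ca (E° = -2.86 V) is the anode, so E°cell = +3.85 V.
Balancing electrons gives n = 6 (lcm of 3 and 2).
ΔG° = −nFE° = −(6)(96485)(+3.85) = -2,228,804 J = -2228.8 kJ.

-2228.8 kJ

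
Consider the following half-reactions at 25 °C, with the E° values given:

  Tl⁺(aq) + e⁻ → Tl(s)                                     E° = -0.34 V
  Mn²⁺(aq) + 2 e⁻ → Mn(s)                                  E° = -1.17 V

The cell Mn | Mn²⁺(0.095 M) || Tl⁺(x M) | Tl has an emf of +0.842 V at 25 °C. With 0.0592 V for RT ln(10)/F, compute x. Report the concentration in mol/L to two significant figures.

Tl⁺/Tl is the cathode, Mn²⁺/Mn the anode: E°cell = +0.83 V, n = 2.
Overall reaction: 2 Tl⁺(aq) + Mn(s) → 2 Tl(s) + Mn²⁺(aq); Q = [Mn²⁺]^1/[Tl⁺]^2.
From E = E° − (0.0592/n) log Q: log Q = (E° − E)·n/0.0592 = (+0.83 − (+0.842))·2/0.0592 = -0.4054.
So 2·log[Tl⁺] = 1·log(0.095) − log Q = -1.0223 − (-0.4054) = -0.6169; log[Tl⁺] = -0.6169 / 2 = -0.3085; [Tl⁺] = 10^(-0.3085) ≈ 0.49 M.

0.49 M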